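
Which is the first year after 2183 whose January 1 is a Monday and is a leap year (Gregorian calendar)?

Jan 1 advances by 2 weekdays after a leap year and by 1 after a common year.
2183: Jan 1 is Wednesday.
2184: Thursday (leap)
2185: Saturday
2186: Sunday
2187: Monday
2188: Tuesday (leap)
2189: Thursday
2190: Friday
2191: Saturday
2192: Sunday (leap)
2193: Tuesday
2194: Wednesday
2195: Thursday
2196: Friday (leap)
2197: Sunday
2198: Monday
2199: Tuesday
2200: Wednesday
2201: Thursday
2202: Friday
2203: Saturday
2204: Sunday (leap)
2205: Tuesday
2206: Wednesday
2207: Thursday
2208: Friday (leap)
2209: Sunday
2210: Monday
2211: Tuesday
2212: Wednesday (leap)
2213: Friday
2214: Saturday
2215: Sunday
2216: Monday (leap)
2216 begins on a Monday and is a leap year.

2216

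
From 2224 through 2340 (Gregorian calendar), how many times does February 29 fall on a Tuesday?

3

Leap years in 2224–2340: 29 of them.
Feb 29 weekday advances by 5 (mod 7) from one leap year to the next four years later (or differs when a century non-leap intervenes).
Leap-day weekdays: 2224:Sun 2228:Fri 2232:Wed 2236:Mon 2240:Sat 2244:Thu 2248:Tue✓ 2252:Sun 2256:Fri 2260:Wed 2264:Mon 2268:Sat 2272:Thu …(3 more)… 2288:Wed 2292:Mon 2296:Sat 2304:Mon 2308:Sat 2312:Thu 2316:Tue✓ 2320:Sun 2324:Fri 2328:Wed 2332:Mon 2336:Sat 2340:Thu
Tuesday: 2248, 2276, 2316 → 3.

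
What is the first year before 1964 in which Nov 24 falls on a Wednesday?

From one year to the next, a fixed date's weekday advances by 1, or by 2 when a Feb 29 lies between the two dates.
1964: November 24 is Tuesday.
1963: Sunday (−2)
1962: Saturday (−1)
1961: Friday (−1)
1960: Thursday (−1)
1959: Tuesday (−2)
1958: Monday (−1)
1957: Sunday (−1)
1956: Saturday (−1)
1955: Thursday (−2)
1954: Wednesday (−1)
Nov 24 falls on a Wednesday in 1954.

1954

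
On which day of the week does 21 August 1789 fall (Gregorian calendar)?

January 1, 1789 is a Thursday.
August 21 is day 233 of the year, i.e. 232 days after Jan 1.
232 mod 7 = 1, so advance 1 weekday from Thursday: Friday.

Friday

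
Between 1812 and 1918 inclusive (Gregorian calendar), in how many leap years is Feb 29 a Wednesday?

Leap years in 1812–1918: 26 of them.
Feb 29 weekday advances by 5 (mod 7) from one leap year to the next four years later (or differs when a century non-leap intervenes).
Leap-day weekdays: 1812:Sat 1816:Thu 1820:Tue 1824:Sun 1828:Fri 1832:Wed✓ 1836:Mon 1840:Sat 1844:Thu 1848:Tue 1852:Sun 1856:Fri 1860:Wed✓ 1864:Mon 1868:Sat 1872:Thu 1876:Tue 1880:Sun 1884:Fri 1888:Wed✓ 1892:Mon 1896:Sat 1904:Mon 1908:Sat 1912:Thu 1916:Tue
Wednesday: 1832, 1860, 1888 → 3.

3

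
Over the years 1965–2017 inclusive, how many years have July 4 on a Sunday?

8

Track July 4's weekday year by year (advancing +1, or +2 across a Feb 29):
  1965: Sun ✓  1966: Mon (+1)  1967: Tue (+1)  1968: Thu (+2)  1969: Fri (+1)
  1970: Sat (+1)  1971: Sun (+1) ✓  1972: Tue (+2)  1973: Wed (+1)  1974: Thu (+1)
  1975: Fri (+1)  1976: Sun (+2) ✓  1977: Mon (+1)  1978: Tue (+1)  … (25 more years) …
  2004: Sun (+2) ✓  2005: Mon (+1)  2006: Tue (+1)  2007: Wed (+1)  2008: Fri (+2)
  2009: Sat (+1)  2010: Sun (+1) ✓  2011: Mon (+1)  2012: Wed (+2)  2013: Thu (+1)
  2014: Fri (+1)  2015: Sat (+1)  2016: Mon (+2)  2017: Tue (+1)
Sunday years: 1965, 1971, 1976, 1982, 1993, 1999, 2004, 2010 — 8 in total.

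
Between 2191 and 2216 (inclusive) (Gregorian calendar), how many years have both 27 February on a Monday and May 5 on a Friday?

Check each year's weekday for 27 February and May 5:
  2191: Sun/Thu  2192: Mon/Sat  2193: Wed/Sun  2194: Thu/Mon  2195: Fri/Tue  2196: Sat/Thu  2197: Mon/Fri ✓  2198: Tue/Sat  2199: Wed/Sun  2200: Thu/Mon  2201: Fri/Tue  2202: Sat/Wed  2203: Sun/Thu  2204: Mon/Sat  2205: Wed/Sun  2206: Thu/Mon  2207: Fri/Tue  2208: Sat/Thu  2209: Mon/Fri ✓  2210: Tue/Sat  2211: Wed/Sun  2212: Thu/Tue  2213: Sat/Wed  2214: Sun/Thu  2215: Mon/Fri ✓  2216: Tue/Sun
Both conditions hold in: 2197, 2209, 2215 — 3.

3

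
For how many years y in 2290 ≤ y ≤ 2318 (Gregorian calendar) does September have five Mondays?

8

September has 30 days; it has five Mondays when Monday falls among the first (month-length − 28) days — i.e. when September 1 is one of Monday/Sunday.
September 1 by year: 2290:Mon✓ 2291:Tue 2292:Thu 2293:Fri 2294:Sat 2295:Sun✓ 2296:Tue 2297:Wed 2298:Thu 2299:Fri 2300:Sat 2301:Sun✓ 2302:Mon✓ 2303:Tue 2304:Thu 2305:Fri 2306:Sat 2307:Sun✓ 2308:Tue 2309:Wed 2310:Thu 2311:Fri 2312:Sun✓ 2313:Mon✓ 2314:Tue 2315:Wed 2316:Fri 2317:Sat 2318:Sun✓
Years with five Mondays: 2290, 2295, 2301, 2302, 2307, 2312, 2313, 2318 → 8.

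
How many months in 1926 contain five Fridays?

5

A month of length L has five Fridays iff its first Friday is on day ≤ L−28 (so day 1–3 in a 31-day month, 1–2 in a 30-day month, day 1 in a leap February).
Checking each month of 1926: Jan starts Fri (31d) ✓; Feb starts Mon (28d); Mar starts Mon (31d); Apr starts Thu (30d) ✓; May starts Sat (31d); Jun starts Tue (30d); Jul starts Thu (31d) ✓; Aug starts Sun (31d); Sep starts Wed (30d); Oct starts Fri (31d) ✓; Nov starts Mon (30d); Dec starts Wed (31d) ✓.
Five-Friday months: January, April, July, October, December → 5.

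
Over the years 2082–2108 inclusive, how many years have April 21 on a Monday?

4

Track April 21's weekday year by year (advancing +1, or +2 across a Feb 29):
  2082: Tue  2083: Wed (+1)  2084: Fri (+2)  2085: Sat (+1)  2086: Sun (+1)
  2087: Mon (+1) ✓  2088: Wed (+2)  2089: Thu (+1)  2090: Fri (+1)  2091: Sat (+1)
  2092: Mon (+2) ✓  2093: Tue (+1)  2094: Wed (+1)  2095: Thu (+1)  2096: Sat (+2)
  2097: Sun (+1)  2098: Mon (+1) ✓  2099: Tue (+1)  2100: Wed (+1)  2101: Thu (+1)
  2102: Fri (+1)  2103: Sat (+1)  2104: Mon (+2) ✓  2105: Tue (+1)  2106: Wed (+1)
  2107: Thu (+1)  2108: Sat (+2)
Monday years: 2087, 2092, 2098, 2104 — 4 in total.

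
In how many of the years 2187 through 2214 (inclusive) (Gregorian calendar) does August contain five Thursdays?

August has 31 days; it has five Thursdays when Thursday falls among the first (month-length − 28) days — i.e. when August 1 is one of Thursday/Wednesday/Tuesday.
August 1 by year: 2187:Wed✓ 2188:Fri 2189:Sat 2190:Sun 2191:Mon 2192:Wed✓ 2193:Thu✓ 2194:Fri 2195:Sat 2196:Mon 2197:Tue✓ 2198:Wed✓ 2199:Thu✓ 2200:Fri 2201:Sat 2202:Sun 2203:Mon 2204:Wed✓ 2205:Thu✓ 2206:Fri 2207:Sat 2208:Mon 2209:Tue✓ 2210:Wed✓ 2211:Thu✓ 2212:Sat 2213:Sun 2214:Mon
Years with five Thursdays: 2187, 2192, 2193, 2197, 2198, 2199, 2204, 2205, 2209, 2210, 2211 → 11.

11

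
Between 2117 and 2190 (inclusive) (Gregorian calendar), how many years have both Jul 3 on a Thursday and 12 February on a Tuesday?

3

Check each year's weekday for Jul 3 and 12 February:
  2117: Sat/Fri  2118: Sun/Sat  2119: Mon/Sun  2120: Wed/Mon  2121: Thu/Wed  2122: Fri/Thu  2123: Sat/Fri  2124: Mon/Sat  2125: Tue/Mon  2126: Wed/Tue  2127: Thu/Wed  2128: Sat/Thu  2129: Sun/Sat  2130: Mon/Sun  …(46 more)…  2177: Thu/Wed  2178: Fri/Thu  2179: Sat/Fri  2180: Mon/Sat  2181: Tue/Mon  2182: Wed/Tue  2183: Thu/Wed  2184: Sat/Thu  2185: Sun/Sat  2186: Mon/Sun  2187: Tue/Mon  2188: Thu/Tue ✓  2189: Fri/Thu  2190: Sat/Fri
Both conditions hold in: 2132, 2160, 2188 — 3.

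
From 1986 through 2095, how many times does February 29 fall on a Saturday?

4

Leap years in 1986–2095: 27 of them.
Feb 29 weekday advances by 5 (mod 7) from one leap year to the next four years later (or differs when a century non-leap intervenes).
Leap-day weekdays: 1988:Mon 1992:Sat✓ 1996:Thu 2000:Tue 2004:Sun 2008:Fri 2012:Wed 2016:Mon 2020:Sat✓ 2024:Thu 2028:Tue 2032:Sun 2036:Fri 2040:Wed 2044:Mon 2048:Sat✓ 2052:Thu 2056:Tue 2060:Sun 2064:Fri 2068:Wed 2072:Mon 2076:Sat✓ 2080:Thu 2084:Tue 2088:Sun 2092:Fri
Saturday: 1992, 2020, 2048, 2076 → 4.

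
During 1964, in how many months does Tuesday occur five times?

A month of length L has five Tuesdays iff its first Tuesday is on day ≤ L−28 (so day 1–3 in a 31-day month, 1–2 in a 30-day month, day 1 in a leap February).
Checking each month of 1964: Jan starts Wed (31d); Feb starts Sat (29d); Mar starts Sun (31d) ✓; Apr starts Wed (30d); May starts Fri (31d); Jun starts Mon (30d) ✓; Jul starts Wed (31d); Aug starts Sat (31d); Sep starts Tue (30d) ✓; Oct starts Thu (31d); Nov starts Sun (30d); Dec starts Tue (31d) ✓.
Five-Tuesday months: March, June, September, December → 4.

4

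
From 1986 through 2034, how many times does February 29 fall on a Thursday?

Leap years in 1986–2034: 12 of them.
Feb 29 weekday advances by 5 (mod 7) from one leap year to the next four years later (or differs when a century non-leap intervenes).
Leap-day weekdays: 1988:Mon 1992:Sat 1996:Thu✓ 2000:Tue 2004:Sun 2008:Fri 2012:Wed 2016:Mon 2020:Sat 2024:Thu✓ 2028:Tue 2032:Sun
Thursday: 1996, 2024 → 2.

2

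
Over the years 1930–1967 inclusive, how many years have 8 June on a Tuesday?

5

Track 8 June's weekday year by year (advancing +1, or +2 across a Feb 29):
  1930: Sun  1931: Mon (+1)  1932: Wed (+2)  1933: Thu (+1)  1934: Fri (+1)
  1935: Sat (+1)  1936: Mon (+2)  1937: Tue (+1) ✓  1938: Wed (+1)  1939: Thu (+1)
  1940: Sat (+2)  1941: Sun (+1)  1942: Mon (+1)  1943: Tue (+1) ✓  … (10 more years) …
  1954: Tue (+1) ✓  1955: Wed (+1)  1956: Fri (+2)  1957: Sat (+1)  1958: Sun (+1)
  1959: Mon (+1)  1960: Wed (+2)  1961: Thu (+1)  1962: Fri (+1)  1963: Sat (+1)
  1964: Mon (+2)  1965: Tue (+1) ✓  1966: Wed (+1)  1967: Thu (+1)
Tuesday years: 1937, 1943, 1948, 1954, 1965 — 5 in total.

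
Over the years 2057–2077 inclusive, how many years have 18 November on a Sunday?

4

Track 18 November's weekday year by year (advancing +1, or +2 across a Feb 29):
  2057: Sun ✓  2058: Mon (+1)  2059: Tue (+1)  2060: Thu (+2)  2061: Fri (+1)
  2062: Sat (+1)  2063: Sun (+1) ✓  2064: Tue (+2)  2065: Wed (+1)  2066: Thu (+1)
  2067: Fri (+1)  2068: Sun (+2) ✓  2069: Mon (+1)  2070: Tue (+1)  2071: Wed (+1)
  2072: Fri (+2)  2073: Sat (+1)  2074: Sun (+1) ✓  2075: Mon (+1)  2076: Wed (+2)
  2077: Thu (+1)
Sunday years: 2057, 2063, 2068, 2074 — 4 in total.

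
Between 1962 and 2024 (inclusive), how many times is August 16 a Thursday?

Track August 16's weekday year by year (advancing +1, or +2 across a Feb 29):
  1962: Thu ✓  1963: Fri (+1)  1964: Sun (+2)  1965: Mon (+1)  1966: Tue (+1)
  1967: Wed (+1)  1968: Fri (+2)  1969: Sat (+1)  1970: Sun (+1)  1971: Mon (+1)
  1972: Wed (+2)  1973: Thu (+1) ✓  1974: Fri (+1)  1975: Sat (+1)  … (35 more years) …
  2011: Tue (+1)  2012: Thu (+2) ✓  2013: Fri (+1)  2014: Sat (+1)  2015: Sun (+1)
  2016: Tue (+2)  2017: Wed (+1)  2018: Thu (+1) ✓  2019: Fri (+1)  2020: Sun (+2)
  2021: Mon (+1)  2022: Tue (+1)  2023: Wed (+1)  2024: Fri (+2)
Thursday years: 1962, 1973, 1979, 1984, 1990, 2001, 2007, 2012, 2018 — 9 in total.

9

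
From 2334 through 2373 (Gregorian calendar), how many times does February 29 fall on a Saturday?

2

Leap years in 2334–2373: 10 of them.
Feb 29 weekday advances by 5 (mod 7) from one leap year to the next four years later (or differs when a century non-leap intervenes).
Leap-day weekdays: 2336:Sat✓ 2340:Thu 2344:Tue 2348:Sun 2352:Fri 2356:Wed 2360:Mon 2364:Sat✓ 2368:Thu 2372:Tue
Saturday: 2336, 2364 → 2.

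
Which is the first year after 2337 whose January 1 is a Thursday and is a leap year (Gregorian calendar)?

2348

Jan 1 advances by 2 weekdays after a leap year and by 1 after a common year.
2337: Jan 1 is Friday.
2338: Saturday
2339: Sunday
2340: Monday (leap)
2341: Wednesday
2342: Thursday
2343: Friday
2344: Saturday (leap)
2345: Monday
2346: Tuesday
2347: Wednesday
2348: Thursday (leap)
2348 begins on a Thursday and is a leap year.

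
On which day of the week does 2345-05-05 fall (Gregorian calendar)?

January 1, 2345 is a Monday.
May 5 is day 125 of the year, i.e. 124 days after Jan 1.
124 mod 7 = 5, so advance 5 weekdays from Monday: Saturday.

Saturday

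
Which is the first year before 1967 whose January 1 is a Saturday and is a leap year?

1944

Jan 1 advances by 2 weekdays after a leap year and by 1 after a common year.
1967: Jan 1 is Sunday.
1966: Saturday
1965: Friday
1964: Wednesday (leap)
1963: Tuesday
1962: Monday
1961: Sunday
1960: Friday (leap)
1959: Thursday
1958: Wednesday
1957: Tuesday
1956: Sunday (leap)
1955: Saturday
1954: Friday
1953: Thursday
1952: Tuesday (leap)
1951: Monday
1950: Sunday
1949: Saturday
1948: Thursday (leap)
1947: Wednesday
1946: Tuesday
1945: Monday
1944: Saturday (leap)
1944 begins on a Saturday and is a leap year.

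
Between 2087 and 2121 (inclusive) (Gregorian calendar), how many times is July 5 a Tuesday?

Track July 5's weekday year by year (advancing +1, or +2 across a Feb 29):
  2087: Sat  2088: Mon (+2)  2089: Tue (+1) ✓  2090: Wed (+1)  2091: Thu (+1)
  2092: Sat (+2)  2093: Sun (+1)  2094: Mon (+1)  2095: Tue (+1) ✓  2096: Thu (+2)
  2097: Fri (+1)  2098: Sat (+1)  2099: Sun (+1)  2100: Mon (+1)  … (7 more years) …
  2108: Thu (+2)  2109: Fri (+1)  2110: Sat (+1)  2111: Sun (+1)  2112: Tue (+2) ✓
  2113: Wed (+1)  2114: Thu (+1)  2115: Fri (+1)  2116: Sun (+2)  2117: Mon (+1)
  2118: Tue (+1) ✓  2119: Wed (+1)  2120: Fri (+2)  2121: Sat (+1)
Tuesday years: 2089, 2095, 2101, 2107, 2112, 2118 — 6 in total.

6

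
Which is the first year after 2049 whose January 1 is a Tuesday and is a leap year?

2064

Jan 1 advances by 2 weekdays after a leap year and by 1 after a common year.
2049: Jan 1 is Friday.
2050: Saturday
2051: Sunday
2052: Monday (leap)
2053: Wednesday
2054: Thursday
2055: Friday
2056: Saturday (leap)
2057: Monday
2058: Tuesday
2059: Wednesday
2060: Thursday (leap)
2061: Saturday
2062: Sunday
2063: Monday
2064: Tuesday (leap)
2064 begins on a Tuesday and is a leap year.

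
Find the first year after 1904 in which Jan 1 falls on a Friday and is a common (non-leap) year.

1909

Jan 1 advances by 2 weekdays after a leap year and by 1 after a common year.
1904: Jan 1 is Friday (leap).
1905: Sunday
1906: Monday
1907: Tuesday
1908: Wednesday (leap)
1909: Friday
1909 begins on a Friday and is a common year.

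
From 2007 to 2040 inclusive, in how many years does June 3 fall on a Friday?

5

Track June 3's weekday year by year (advancing +1, or +2 across a Feb 29):
  2007: Sun  2008: Tue (+2)  2009: Wed (+1)  2010: Thu (+1)  2011: Fri (+1) ✓
  2012: Sun (+2)  2013: Mon (+1)  2014: Tue (+1)  2015: Wed (+1)  2016: Fri (+2) ✓
  2017: Sat (+1)  2018: Sun (+1)  2019: Mon (+1)  2020: Wed (+2)  … (6 more years) …
  2027: Thu (+1)  2028: Sat (+2)  2029: Sun (+1)  2030: Mon (+1)  2031: Tue (+1)
  2032: Thu (+2)  2033: Fri (+1) ✓  2034: Sat (+1)  2035: Sun (+1)  2036: Tue (+2)
  2037: Wed (+1)  2038: Thu (+1)  2039: Fri (+1) ✓  2040: Sun (+2)
Friday years: 2011, 2016, 2022, 2033, 2039 — 5 in total.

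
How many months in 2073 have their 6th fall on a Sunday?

Check the 6th of each month of 2073: Jan 6: Fri, Feb 6: Mon, Mar 6: Mon, Apr 6: Thu, May 6: Sat, Jun 6: Tue, Jul 6: Thu, Aug 6: Sun, Sep 6: Wed, Oct 6: Fri, Nov 6: Mon, Dec 6: Wed.
Sunday occurs in August — 1 month.

1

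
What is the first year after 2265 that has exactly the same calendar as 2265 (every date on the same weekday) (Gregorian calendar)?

2271

Two years share a calendar iff Jan 1 falls on the same weekday and both are leap or both are common. 2265: Jan 1 is Sunday, common year.
2266: Jan 1 Monday, common
2267: Jan 1 Tuesday, common
2268: Jan 1 Wednesday, leap
2269: Jan 1 Friday, common
2270: Jan 1 Saturday, common
2271: Jan 1 Sunday, common
2271 matches on both conditions.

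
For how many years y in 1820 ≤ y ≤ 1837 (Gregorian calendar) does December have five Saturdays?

December has 31 days; it has five Saturdays when Saturday falls among the first (month-length − 28) days — i.e. when December 1 is one of Saturday/Friday/Thursday.
December 1 by year: 1820:Fri✓ 1821:Sat✓ 1822:Sun 1823:Mon 1824:Wed 1825:Thu✓ 1826:Fri✓ 1827:Sat✓ 1828:Mon 1829:Tue 1830:Wed 1831:Thu✓ 1832:Sat✓ 1833:Sun 1834:Mon 1835:Tue 1836:Thu✓ 1837:Fri✓
Years with five Saturdays: 1820, 1821, 1825, 1826, 1827, 1831, 1832, 1836, 1837 → 9.

9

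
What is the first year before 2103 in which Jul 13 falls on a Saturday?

From one year to the next, a fixed date's weekday advances by 1, or by 2 when a Feb 29 lies between the two dates.
2103: July 13 is Friday.
2102: Thursday (−1)
2101: Wednesday (−1)
2100: Tuesday (−1)
2099: Monday (−1)
2098: Sunday (−1)
2097: Saturday (−1)
Jul 13 falls on a Saturday in 2097.

2097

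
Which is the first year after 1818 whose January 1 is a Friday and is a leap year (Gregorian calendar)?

1836

Jan 1 advances by 2 weekdays after a leap year and by 1 after a common year.
1818: Jan 1 is Thursday.
1819: Friday
1820: Saturday (leap)
1821: Monday
1822: Tuesday
1823: Wednesday
1824: Thursday (leap)
1825: Saturday
1826: Sunday
1827: Monday
1828: Tuesday (leap)
1829: Thursday
1830: Friday
1831: Saturday
1832: Sunday (leap)
1833: Tuesday
1834: Wednesday
1835: Thursday
1836: Friday (leap)
1836 begins on a Friday and is a leap year.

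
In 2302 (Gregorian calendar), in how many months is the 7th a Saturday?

1

Check the 7th of each month of 2302: Jan 7: Tue, Feb 7: Fri, Mar 7: Fri, Apr 7: Mon, May 7: Wed, Jun 7: Sat, Jul 7: Mon, Aug 7: Thu, Sep 7: Sun, Oct 7: Tue, Nov 7: Fri, Dec 7: Sun.
Saturday occurs in June — 1 month.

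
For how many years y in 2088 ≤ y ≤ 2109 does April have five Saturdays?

6

April has 30 days; it has five Saturdays when Saturday falls among the first (month-length − 28) days — i.e. when April 1 is one of Saturday/Friday.
April 1 by year: 2088:Thu 2089:Fri✓ 2090:Sat✓ 2091:Sun 2092:Tue 2093:Wed 2094:Thu 2095:Fri✓ 2096:Sun 2097:Mon 2098:Tue 2099:Wed 2100:Thu 2101:Fri✓ 2102:Sat✓ 2103:Sun 2104:Tue 2105:Wed 2106:Thu 2107:Fri✓ 2108:Sun 2109:Mon
Years with five Saturdays: 2089, 2090, 2095, 2101, 2102, 2107 → 6.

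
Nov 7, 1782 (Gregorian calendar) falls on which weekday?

January 1, 1782 is a Tuesday.
November 7 is day 311 of the year, i.e. 310 days after Jan 1.
310 mod 7 = 2, so advance 2 weekdays from Tuesday: Thursday.

Thursday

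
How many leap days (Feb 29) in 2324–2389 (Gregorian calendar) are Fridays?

3

Leap years in 2324–2389: 17 of them.
Feb 29 weekday advances by 5 (mod 7) from one leap year to the next four years later (or differs when a century non-leap intervenes).
Leap-day weekdays: 2324:Fri✓ 2328:Wed 2332:Mon 2336:Sat 2340:Thu 2344:Tue 2348:Sun 2352:Fri✓ 2356:Wed 2360:Mon 2364:Sat 2368:Thu 2372:Tue 2376:Sun 2380:Fri✓ 2384:Wed 2388:Mon
Friday: 2324, 2352, 2380 → 3.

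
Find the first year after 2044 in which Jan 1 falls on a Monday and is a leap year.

2052

Jan 1 advances by 2 weekdays after a leap year and by 1 after a common year.
2044: Jan 1 is Friday (leap).
2045: Sunday
2046: Monday
2047: Tuesday
2048: Wednesday (leap)
2049: Friday
2050: Saturday
2051: Sunday
2052: Monday (leap)
2052 begins on a Monday and is a leap year.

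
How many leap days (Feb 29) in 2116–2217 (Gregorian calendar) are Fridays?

3

Leap years in 2116–2217: 25 of them.
Feb 29 weekday advances by 5 (mod 7) from one leap year to the next four years later (or differs when a century non-leap intervenes).
Leap-day weekdays: 2116:Sat 2120:Thu 2124:Tue 2128:Sun 2132:Fri✓ 2136:Wed 2140:Mon 2144:Sat 2148:Thu 2152:Tue 2156:Sun 2160:Fri✓ 2164:Wed 2168:Mon 2172:Sat 2176:Thu 2180:Tue 2184:Sun 2188:Fri✓ 2192:Wed 2196:Mon 2204:Wed 2208:Mon 2212:Sat 2216:Thu
Friday: 2132, 2160, 2188 → 3.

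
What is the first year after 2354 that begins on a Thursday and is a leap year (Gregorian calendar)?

Jan 1 advances by 2 weekdays after a leap year and by 1 after a common year.
2354: Jan 1 is Friday.
2355: Saturday
2356: Sunday (leap)
2357: Tuesday
2358: Wednesday
2359: Thursday
2360: Friday (leap)
2361: Sunday
2362: Monday
2363: Tuesday
2364: Wednesday (leap)
2365: Friday
2366: Saturday
2367: Sunday
2368: Monday (leap)
2369: Wednesday
2370: Thursday
2371: Friday
2372: Saturday (leap)
2373: Monday
2374: Tuesday
2375: Wednesday
2376: Thursday (leap)
2376 begins on a Thursday and is a leap year.

2376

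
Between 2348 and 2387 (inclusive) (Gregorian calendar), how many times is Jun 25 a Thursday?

Track Jun 25's weekday year by year (advancing +1, or +2 across a Feb 29):
  2348: Fri  2349: Sat (+1)  2350: Sun (+1)  2351: Mon (+1)  2352: Wed (+2)
  2353: Thu (+1) ✓  2354: Fri (+1)  2355: Sat (+1)  2356: Mon (+2)  2357: Tue (+1)
  2358: Wed (+1)  2359: Thu (+1) ✓  2360: Sat (+2)  2361: Sun (+1)  … (12 more years) …
  2374: Tue (+1)  2375: Wed (+1)  2376: Fri (+2)  2377: Sat (+1)  2378: Sun (+1)
  2379: Mon (+1)  2380: Wed (+2)  2381: Thu (+1) ✓  2382: Fri (+1)  2383: Sat (+1)
  2384: Mon (+2)  2385: Tue (+1)  2386: Wed (+1)  2387: Thu (+1) ✓
Thursday years: 2353, 2359, 2364, 2370, 2381, 2387 — 6 in total.

6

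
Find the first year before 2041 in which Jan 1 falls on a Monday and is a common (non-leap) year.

2035

Jan 1 advances by 2 weekdays after a leap year and by 1 after a common year.
2041: Jan 1 is Tuesday.
2040: Sunday (leap)
2039: Saturday
2038: Friday
2037: Thursday
2036: Tuesday (leap)
2035: Monday
2035 begins on a Monday and is a common year.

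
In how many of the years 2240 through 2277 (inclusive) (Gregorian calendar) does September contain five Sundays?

10

September has 30 days; it has five Sundays when Sunday falls among the first (month-length − 28) days — i.e. when September 1 is one of Sunday/Saturday.
September 1 by year: 2240:Tue 2241:Wed 2242:Thu 2243:Fri 2244:Sun✓ 2245:Mon 2246:Tue 2247:Wed 2248:Fri 2249:Sat✓ 2250:Sun✓ 2251:Mon 2252:Wed 2253:Thu 2254:Fri …(8 more)… 2263:Tue 2264:Thu 2265:Fri 2266:Sat✓ 2267:Sun✓ 2268:Tue 2269:Wed 2270:Thu 2271:Fri 2272:Sun✓ 2273:Mon 2274:Tue 2275:Wed 2276:Fri 2277:Sat✓
Years with five Sundays: 2244, 2249, 2250, 2255, 2260, 2261, 2266, 2267, 2272, 2277 → 10.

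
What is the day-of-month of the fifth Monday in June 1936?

June 1, 1936 is a Monday, so the first Monday is the 1st.
The fifth Monday is 1 + 28 = 29.

29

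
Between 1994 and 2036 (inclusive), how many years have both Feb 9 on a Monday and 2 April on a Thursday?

4

Check each year's weekday for Feb 9 and 2 April:
  1994: Wed/Sat  1995: Thu/Sun  1996: Fri/Tue  1997: Sun/Wed  1998: Mon/Thu ✓  1999: Tue/Fri  2000: Wed/Sun  2001: Fri/Mon  2002: Sat/Tue  2003: Sun/Wed  2004: Mon/Fri  2005: Wed/Sat  2006: Thu/Sun  2007: Fri/Mon  …(15 more)…  2023: Thu/Sun  2024: Fri/Tue  2025: Sun/Wed  2026: Mon/Thu ✓  2027: Tue/Fri  2028: Wed/Sun  2029: Fri/Mon  2030: Sat/Tue  2031: Sun/Wed  2032: Mon/Fri  2033: Wed/Sat  2034: Thu/Sun  2035: Fri/Mon  2036: Sat/Wed
Both conditions hold in: 1998, 2009, 2015, 2026 — 4.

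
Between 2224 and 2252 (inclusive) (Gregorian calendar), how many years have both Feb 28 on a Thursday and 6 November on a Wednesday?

3

Check each year's weekday for Feb 28 and 6 November:
  2224: Sat/Sat  2225: Mon/Sun  2226: Tue/Mon  2227: Wed/Tue  2228: Thu/Thu  2229: Sat/Fri  2230: Sun/Sat  2231: Mon/Sun  2232: Tue/Tue  2233: Thu/Wed ✓  2234: Fri/Thu  2235: Sat/Fri  2236: Sun/Sun  2237: Tue/Mon  2238: Wed/Tue  2239: Thu/Wed ✓  2240: Fri/Fri  2241: Sun/Sat  2242: Mon/Sun  2243: Tue/Mon  2244: Wed/Wed  2245: Fri/Thu  2246: Sat/Fri  2247: Sun/Sat  2248: Mon/Mon  2249: Wed/Tue  2250: Thu/Wed ✓  2251: Fri/Thu  2252: Sat/Sat
Both conditions hold in: 2233, 2239, 2250 — 3.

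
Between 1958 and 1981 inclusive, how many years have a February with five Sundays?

February has 28 days (29 in leap years); it has five Sundays when Sunday falls among the first (month-length − 28) days — i.e. when February 1 is Sunday in a leap year (never in a common year).
February 1 by year: 1958:Sat 1959:Sun 1960:Mon 1961:Wed 1962:Thu 1963:Fri 1964:Sat 1965:Mon 1966:Tue 1967:Wed 1968:Thu 1969:Sat 1970:Sun 1971:Mon 1972:Tue 1973:Thu 1974:Fri 1975:Sat 1976:Sun✓ 1977:Tue 1978:Wed 1979:Thu 1980:Fri 1981:Sun
Years with five Sundays: 1976 → 1.

1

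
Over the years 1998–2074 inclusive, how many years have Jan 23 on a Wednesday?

11

Track Jan 23's weekday year by year (advancing +1, or +2 across a Feb 29):
  1998: Fri  1999: Sat (+1)  2000: Sun (+1)  2001: Tue (+2)  2002: Wed (+1) ✓
  2003: Thu (+1)  2004: Fri (+1)  2005: Sun (+2)  2006: Mon (+1)  2007: Tue (+1)
  2008: Wed (+1) ✓  2009: Fri (+2)  2010: Sat (+1)  2011: Sun (+1)  … (49 more years) …
  2061: Sun (+2)  2062: Mon (+1)  2063: Tue (+1)  2064: Wed (+1) ✓  2065: Fri (+2)
  2066: Sat (+1)  2067: Sun (+1)  2068: Mon (+1)  2069: Wed (+2) ✓  2070: Thu (+1)
  2071: Fri (+1)  2072: Sat (+1)  2073: Mon (+2)  2074: Tue (+1)
Wednesday years: 2002, 2008, 2013, 2019, 2030, 2036, 2041, 2047, 2058, 2064, 2069 — 11 in total.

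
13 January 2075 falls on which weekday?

Sunday

January 1, 2075 is a Tuesday.
January 13 is day 13 of the year, i.e. 12 days after Jan 1.
12 mod 7 = 5, so advance 5 weekdays from Tuesday: Sunday.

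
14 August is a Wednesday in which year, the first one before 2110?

From one year to the next, a fixed date's weekday advances by 1, or by 2 when a Feb 29 lies between the two dates.
2110: August 14 is Thursday.
2109: Wednesday (−1)
14 August falls on a Wednesday in 2109.

2109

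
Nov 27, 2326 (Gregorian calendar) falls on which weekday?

Saturday

January 1, 2326 is a Friday.
November 27 is day 331 of the year, i.e. 330 days after Jan 1.
330 mod 7 = 1, so advance 1 weekday from Friday: Saturday.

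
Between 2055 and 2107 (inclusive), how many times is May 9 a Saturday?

Track May 9's weekday year by year (advancing +1, or +2 across a Feb 29):
  2055: Sun  2056: Tue (+2)  2057: Wed (+1)  2058: Thu (+1)  2059: Fri (+1)
  2060: Sun (+2)  2061: Mon (+1)  2062: Tue (+1)  2063: Wed (+1)  2064: Fri (+2)
  2065: Sat (+1) ✓  2066: Sun (+1)  2067: Mon (+1)  2068: Wed (+2)  … (25 more years) …
  2094: Sun (+1)  2095: Mon (+1)  2096: Wed (+2)  2097: Thu (+1)  2098: Fri (+1)
  2099: Sat (+1) ✓  2100: Sun (+1)  2101: Mon (+1)  2102: Tue (+1)  2103: Wed (+1)
  2104: Fri (+2)  2105: Sat (+1) ✓  2106: Sun (+1)  2107: Mon (+1)
Saturday years: 2065, 2071, 2076, 2082, 2093, 2099, 2105 — 7 in total.

7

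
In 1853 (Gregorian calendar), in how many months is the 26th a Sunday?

1

Check the 26th of each month of 1853: Jan 26: Wed, Feb 26: Sat, Mar 26: Sat, Apr 26: Tue, May 26: Thu, Jun 26: Sun, Jul 26: Tue, Aug 26: Fri, Sep 26: Mon, Oct 26: Wed, Nov 26: Sat, Dec 26: Mon.
Sunday occurs in June — 1 month.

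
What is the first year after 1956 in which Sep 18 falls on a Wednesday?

From one year to the next, a fixed date's weekday advances by 1, or by 2 when a Feb 29 lies between the two dates.
1956: September 18 is Tuesday.
1957: Wednesday (+1)
Sep 18 falls on a Wednesday in 1957.

1957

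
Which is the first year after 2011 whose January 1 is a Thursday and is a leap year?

Jan 1 advances by 2 weekdays after a leap year and by 1 after a common year.
2011: Jan 1 is Saturday.
2012: Sunday (leap)
2013: Tuesday
2014: Wednesday
2015: Thursday
2016: Friday (leap)
2017: Sunday
2018: Monday
2019: Tuesday
2020: Wednesday (leap)
2021: Friday
2022: Saturday
2023: Sunday
2024: Monday (leap)
2025: Wednesday
2026: Thursday
2027: Friday
2028: Saturday (leap)
2029: Monday
2030: Tuesday
2031: Wednesday
2032: Thursday (leap)
2032 begins on a Thursday and is a leap year.

2032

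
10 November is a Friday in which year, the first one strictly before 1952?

1950

From one year to the next, a fixed date's weekday advances by 1, or by 2 when a Feb 29 lies between the two dates.
1952: November 10 is Monday.
1951: Saturday (−2)
1950: Friday (−1)
10 November falls on a Friday in 1950.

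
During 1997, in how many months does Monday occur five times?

4

A month of length L has five Mondays iff its first Monday is on day ≤ L−28 (so day 1–3 in a 31-day month, 1–2 in a 30-day month, day 1 in a leap February).
Checking each month of 1997: Jan starts Wed (31d); Feb starts Sat (28d); Mar starts Sat (31d) ✓; Apr starts Tue (30d); May starts Thu (31d); Jun starts Sun (30d) ✓; Jul starts Tue (31d); Aug starts Fri (31d); Sep starts Mon (30d) ✓; Oct starts Wed (31d); Nov starts Sat (30d); Dec starts Mon (31d) ✓.
Five-Monday months: March, June, September, December → 4.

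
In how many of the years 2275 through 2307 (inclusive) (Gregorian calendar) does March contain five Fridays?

March has 31 days; it has five Fridays when Friday falls among the first (month-length − 28) days — i.e. when March 1 is one of Friday/Thursday/Wednesday.
March 1 by year: 2275:Mon 2276:Wed✓ 2277:Thu✓ 2278:Fri✓ 2279:Sat 2280:Mon 2281:Tue 2282:Wed✓ 2283:Thu✓ 2284:Sat 2285:Sun 2286:Mon 2287:Tue 2288:Thu✓ 2289:Fri✓ …(3 more)… 2293:Wed✓ 2294:Thu✓ 2295:Fri✓ 2296:Sun 2297:Mon 2298:Tue 2299:Wed✓ 2300:Thu✓ 2301:Fri✓ 2302:Sat 2303:Sun 2304:Tue 2305:Wed✓ 2306:Thu✓ 2307:Fri✓
Years with five Fridays: 2276, 2277, 2278, 2282, 2283, 2288, 2289, 2293, 2294, 2295, 2299, 2300, 2301, 2305, 2306, 2307 → 16.

16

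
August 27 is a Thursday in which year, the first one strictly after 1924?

1925

From one year to the next, a fixed date's weekday advances by 1, or by 2 when a Feb 29 lies between the two dates.
1924: August 27 is Wednesday.
1925: Thursday (+1)
August 27 falls on a Thursday in 1925.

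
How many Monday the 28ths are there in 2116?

2

Check the 28th of each month of 2116: Jan 28: Tue, Feb 28: Fri, Mar 28: Sat, Apr 28: Tue, May 28: Thu, Jun 28: Sun, Jul 28: Tue, Aug 28: Fri, Sep 28: Mon, Oct 28: Wed, Nov 28: Sat, Dec 28: Mon.
Monday occurs in September, December — 2 months.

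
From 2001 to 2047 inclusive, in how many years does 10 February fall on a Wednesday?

Track 10 February's weekday year by year (advancing +1, or +2 across a Feb 29):
  2001: Sat  2002: Sun (+1)  2003: Mon (+1)  2004: Tue (+1)  2005: Thu (+2)
  2006: Fri (+1)  2007: Sat (+1)  2008: Sun (+1)  2009: Tue (+2)  2010: Wed (+1) ✓
  2011: Thu (+1)  2012: Fri (+1)  2013: Sun (+2)  2014: Mon (+1)  … (19 more years) …
  2034: Fri (+1)  2035: Sat (+1)  2036: Sun (+1)  2037: Tue (+2)  2038: Wed (+1) ✓
  2039: Thu (+1)  2040: Fri (+1)  2041: Sun (+2)  2042: Mon (+1)  2043: Tue (+1)
  2044: Wed (+1) ✓  2045: Fri (+2)  2046: Sat (+1)  2047: Sun (+1)
Wednesday years: 2010, 2016, 2021, 2027, 2038, 2044 — 6 in total.

6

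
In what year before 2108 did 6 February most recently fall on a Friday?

From one year to the next, a fixed date's weekday advances by 1, or by 2 when a Feb 29 lies between the two dates.
2108: February 6 is Monday.
2107: Sunday (−1)
2106: Saturday (−1)
2105: Friday (−1)
6 February falls on a Friday in 2105.

2105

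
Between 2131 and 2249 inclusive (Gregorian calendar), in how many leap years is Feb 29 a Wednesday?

5

Leap years in 2131–2249: 29 of them.
Feb 29 weekday advances by 5 (mod 7) from one leap year to the next four years later (or differs when a century non-leap intervenes).
Leap-day weekdays: 2132:Fri 2136:Wed✓ 2140:Mon 2144:Sat 2148:Thu 2152:Tue 2156:Sun 2160:Fri 2164:Wed✓ 2168:Mon 2172:Sat 2176:Thu 2180:Tue …(3 more)… 2196:Mon 2204:Wed✓ 2208:Mon 2212:Sat 2216:Thu 2220:Tue 2224:Sun 2228:Fri 2232:Wed✓ 2236:Mon 2240:Sat 2244:Thu 2248:Tue
Wednesday: 2136, 2164, 2192, 2204, 2232 → 5.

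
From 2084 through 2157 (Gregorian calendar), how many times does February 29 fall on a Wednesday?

Leap years in 2084–2157: 18 of them.
Feb 29 weekday advances by 5 (mod 7) from one leap year to the next four years later (or differs when a century non-leap intervenes).
Leap-day weekdays: 2084:Tue 2088:Sun 2092:Fri 2096:Wed✓ 2104:Fri 2108:Wed✓ 2112:Mon 2116:Sat 2120:Thu 2124:Tue 2128:Sun 2132:Fri 2136:Wed✓ 2140:Mon 2144:Sat 2148:Thu 2152:Tue 2156:Sun
Wednesday: 2096, 2108, 2136 → 3.

3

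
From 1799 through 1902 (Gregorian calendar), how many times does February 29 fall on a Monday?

4

Leap years in 1799–1902: 24 of them.
Feb 29 weekday advances by 5 (mod 7) from one leap year to the next four years later (or differs when a century non-leap intervenes).
Leap-day weekdays: 1804:Wed 1808:Mon✓ 1812:Sat 1816:Thu 1820:Tue 1824:Sun 1828:Fri 1832:Wed 1836:Mon✓ 1840:Sat 1844:Thu 1848:Tue 1852:Sun 1856:Fri 1860:Wed 1864:Mon✓ 1868:Sat 1872:Thu 1876:Tue 1880:Sun 1884:Fri 1888:Wed 1892:Mon✓ 1896:Sat
Monday: 1808, 1836, 1864, 1892 → 4.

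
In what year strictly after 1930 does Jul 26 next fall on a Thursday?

1934

From one year to the next, a fixed date's weekday advances by 1, or by 2 when a Feb 29 lies between the two dates.
1930: July 26 is Saturday.
1931: Sunday (+1)
1932: Tuesday (+2)
1933: Wednesday (+1)
1934: Thursday (+1)
Jul 26 falls on a Thursday in 1934.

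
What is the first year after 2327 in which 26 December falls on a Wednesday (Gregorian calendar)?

2328

From one year to the next, a fixed date's weekday advances by 1, or by 2 when a Feb 29 lies between the two dates.
2327: December 26 is Monday.
2328: Wednesday (+2)
26 December falls on a Wednesday in 2328.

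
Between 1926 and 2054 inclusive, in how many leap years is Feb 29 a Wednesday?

Leap years in 1926–2054: 32 of them.
Feb 29 weekday advances by 5 (mod 7) from one leap year to the next four years later (or differs when a century non-leap intervenes).
Leap-day weekdays: 1928:Wed✓ 1932:Mon 1936:Sat 1940:Thu 1944:Tue 1948:Sun 1952:Fri 1956:Wed✓ 1960:Mon 1964:Sat 1968:Thu 1972:Tue 1976:Sun …(6 more)… 2004:Sun 2008:Fri 2012:Wed✓ 2016:Mon 2020:Sat 2024:Thu 2028:Tue 2032:Sun 2036:Fri 2040:Wed✓ 2044:Mon 2048:Sat 2052:Thu
Wednesday: 1928, 1956, 1984, 2012, 2040 → 5.

5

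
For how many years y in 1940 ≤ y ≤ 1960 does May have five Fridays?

10

May has 31 days; it has five Fridays when Friday falls among the first (month-length − 28) days — i.e. when May 1 is one of Friday/Thursday/Wednesday.
May 1 by year: 1940:Wed✓ 1941:Thu✓ 1942:Fri✓ 1943:Sat 1944:Mon 1945:Tue 1946:Wed✓ 1947:Thu✓ 1948:Sat 1949:Sun 1950:Mon 1951:Tue 1952:Thu✓ 1953:Fri✓ 1954:Sat 1955:Sun 1956:Tue 1957:Wed✓ 1958:Thu✓ 1959:Fri✓ 1960:Sun
Years with five Fridays: 1940, 1941, 1942, 1946, 1947, 1952, 1953, 1957, 1958, 1959 → 10.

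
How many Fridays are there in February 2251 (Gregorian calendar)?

February 2251 has 28 days and begins on Saturday.
The first Friday is February 7.
Fridays fall on 7, 14, 21, 28 — that's 4.

4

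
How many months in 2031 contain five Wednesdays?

A month of length L has five Wednesdays iff its first Wednesday is on day ≤ L−28 (so day 1–3 in a 31-day month, 1–2 in a 30-day month, day 1 in a leap February).
Checking each month of 2031: Jan starts Wed (31d) ✓; Feb starts Sat (28d); Mar starts Sat (31d); Apr starts Tue (30d) ✓; May starts Thu (31d); Jun starts Sun (30d); Jul starts Tue (31d) ✓; Aug starts Fri (31d); Sep starts Mon (30d); Oct starts Wed (31d) ✓; Nov starts Sat (30d); Dec starts Mon (31d) ✓.
Five-Wednesday months: January, April, July, October, December → 5.

5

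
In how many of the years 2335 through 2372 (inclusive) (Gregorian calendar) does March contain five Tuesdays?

17

March has 31 days; it has five Tuesdays when Tuesday falls among the first (month-length − 28) days — i.e. when March 1 is one of Tuesday/Monday/Sunday.
March 1 by year: 2335:Fri 2336:Sun✓ 2337:Mon✓ 2338:Tue✓ 2339:Wed 2340:Fri 2341:Sat 2342:Sun✓ 2343:Mon✓ 2344:Wed 2345:Thu 2346:Fri 2347:Sat 2348:Mon✓ 2349:Tue✓ …(8 more)… 2358:Sat 2359:Sun✓ 2360:Tue✓ 2361:Wed 2362:Thu 2363:Fri 2364:Sun✓ 2365:Mon✓ 2366:Tue✓ 2367:Wed 2368:Fri 2369:Sat 2370:Sun✓ 2371:Mon✓ 2372:Wed
Years with five Tuesdays: 2336, 2337, 2338, 2342, 2343, 2348, 2349, 2353, 2354, 2355, 2359, 2360, 2364, 2365, 2366, 2370, 2371 → 17.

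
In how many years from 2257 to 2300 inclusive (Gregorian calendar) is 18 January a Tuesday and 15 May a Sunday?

5

Check each year's weekday for 18 January and 15 May:
  2257: Sun/Fri  2258: Mon/Sat  2259: Tue/Sun ✓  2260: Wed/Tue  2261: Fri/Wed  2262: Sat/Thu  2263: Sun/Fri  2264: Mon/Sun  2265: Wed/Mon  2266: Thu/Tue  2267: Fri/Wed  2268: Sat/Fri  2269: Mon/Sat  2270: Tue/Sun ✓  …(16 more)…  2287: Tue/Sun ✓  2288: Wed/Tue  2289: Fri/Wed  2290: Sat/Thu  2291: Sun/Fri  2292: Mon/Sun  2293: Wed/Mon  2294: Thu/Tue  2295: Fri/Wed  2296: Sat/Fri  2297: Mon/Sat  2298: Tue/Sun ✓  2299: Wed/Mon  2300: Thu/Tue
Both conditions hold in: 2259, 2270, 2281, 2287, 2298 — 5.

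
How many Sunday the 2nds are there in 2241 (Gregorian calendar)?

1

Check the 2nd of each month of 2241: Jan 2: Sat, Feb 2: Tue, Mar 2: Tue, Apr 2: Fri, May 2: Sun, Jun 2: Wed, Jul 2: Fri, Aug 2: Mon, Sep 2: Thu, Oct 2: Sat, Nov 2: Tue, Dec 2: Thu.
Sunday occurs in May — 1 month.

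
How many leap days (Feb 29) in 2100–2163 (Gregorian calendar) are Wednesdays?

Leap years in 2100–2163: 15 of them.
Feb 29 weekday advances by 5 (mod 7) from one leap year to the next four years later (or differs when a century non-leap intervenes).
Leap-day weekdays: 2104:Fri 2108:Wed✓ 2112:Mon 2116:Sat 2120:Thu 2124:Tue 2128:Sun 2132:Fri 2136:Wed✓ 2140:Mon 2144:Sat 2148:Thu 2152:Tue 2156:Sun 2160:Fri
Wednesday: 2108, 2136 → 2.

2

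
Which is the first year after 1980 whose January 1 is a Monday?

Jan 1 advances by 2 weekdays after a leap year and by 1 after a common year.
1980: Jan 1 is Tuesday (leap).
1981: Thursday
1982: Friday
1983: Saturday
1984: Sunday (leap)
1985: Tuesday
1986: Wednesday
1987: Thursday
1988: Friday (leap)
1989: Sunday
1990: Monday
1990 begins on a Monday

1990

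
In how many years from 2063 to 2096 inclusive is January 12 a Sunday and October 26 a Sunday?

3

Check each year's weekday for January 12 and October 26:
  2063: Fri/Fri  2064: Sat/Sun  2065: Mon/Mon  2066: Tue/Tue  2067: Wed/Wed  2068: Thu/Fri  2069: Sat/Sat  2070: Sun/Sun ✓  2071: Mon/Mon  2072: Tue/Wed  2073: Thu/Thu  2074: Fri/Fri  2075: Sat/Sat  2076: Sun/Mon  …(6 more)…  2083: Tue/Tue  2084: Wed/Thu  2085: Fri/Fri  2086: Sat/Sat  2087: Sun/Sun ✓  2088: Mon/Tue  2089: Wed/Wed  2090: Thu/Thu  2091: Fri/Fri  2092: Sat/Sun  2093: Mon/Mon  2094: Tue/Tue  2095: Wed/Wed  2096: Thu/Fri
Both conditions hold in: 2070, 2081, 2087 — 3.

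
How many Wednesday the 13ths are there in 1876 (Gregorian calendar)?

Check the 13th of each month of 1876: Jan 13: Thu, Feb 13: Sun, Mar 13: Mon, Apr 13: Thu, May 13: Sat, Jun 13: Tue, Jul 13: Thu, Aug 13: Sun, Sep 13: Wed, Oct 13: Fri, Nov 13: Mon, Dec 13: Wed.
Wednesday occurs in September, December — 2 months.

2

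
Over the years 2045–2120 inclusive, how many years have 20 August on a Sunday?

Track 20 August's weekday year by year (advancing +1, or +2 across a Feb 29):
  2045: Sun ✓  2046: Mon (+1)  2047: Tue (+1)  2048: Thu (+2)  2049: Fri (+1)
  2050: Sat (+1)  2051: Sun (+1) ✓  2052: Tue (+2)  2053: Wed (+1)  2054: Thu (+1)
  2055: Fri (+1)  2056: Sun (+2) ✓  2057: Mon (+1)  2058: Tue (+1)  … (48 more years) …
  2107: Sat (+1)  2108: Mon (+2)  2109: Tue (+1)  2110: Wed (+1)  2111: Thu (+1)
  2112: Sat (+2)  2113: Sun (+1) ✓  2114: Mon (+1)  2115: Tue (+1)  2116: Thu (+2)
  2117: Fri (+1)  2118: Sat (+1)  2119: Sun (+1) ✓  2120: Tue (+2)
Sunday years: 2045, 2051, 2056, 2062, 2073, 2079, 2084, 2090, 2102, 2113, 2119 — 11 in total.

11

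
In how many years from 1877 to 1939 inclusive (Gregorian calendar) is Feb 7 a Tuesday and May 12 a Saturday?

Check each year's weekday for Feb 7 and May 12:
  1877: Wed/Sat  1878: Thu/Sun  1879: Fri/Mon  1880: Sat/Wed  1881: Mon/Thu  1882: Tue/Fri  1883: Wed/Sat  1884: Thu/Mon  1885: Sat/Tue  1886: Sun/Wed  1887: Mon/Thu  1888: Tue/Sat ✓  1889: Thu/Sun  1890: Fri/Mon  …(35 more)…  1926: Sun/Wed  1927: Mon/Thu  1928: Tue/Sat ✓  1929: Thu/Sun  1930: Fri/Mon  1931: Sat/Tue  1932: Sun/Thu  1933: Tue/Fri  1934: Wed/Sat  1935: Thu/Sun  1936: Fri/Tue  1937: Sun/Wed  1938: Mon/Thu  1939: Tue/Fri
Both conditions hold in: 1888, 1928 — 2.

2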